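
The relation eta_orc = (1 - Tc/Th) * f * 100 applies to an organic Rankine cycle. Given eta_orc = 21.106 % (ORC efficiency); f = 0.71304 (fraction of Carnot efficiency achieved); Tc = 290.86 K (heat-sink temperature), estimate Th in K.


Th = Tc / (1 - (eta_orc/100)/f)
Th = 290.86 / (1 - (21.106/100)/0.71304)
Th = 413.15 K


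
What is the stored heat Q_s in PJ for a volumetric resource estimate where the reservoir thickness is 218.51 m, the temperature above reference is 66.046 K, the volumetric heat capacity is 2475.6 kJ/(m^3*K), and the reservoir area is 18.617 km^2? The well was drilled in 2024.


Step 1: Vr = A*1e6*hr = 18.617*1e6*218.51 = 4.068001e+09 m^3
Step 2: Q_s = Vr*rhoc*dT/1e12 = 4.068001e+09*2475.6*66.046/1e12 = 665.13 PJ
Q_s = 665.13 PJ


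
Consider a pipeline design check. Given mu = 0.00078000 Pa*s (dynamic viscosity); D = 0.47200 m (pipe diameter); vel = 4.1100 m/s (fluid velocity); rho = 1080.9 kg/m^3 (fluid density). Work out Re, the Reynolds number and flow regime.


Step 1: Re = rho*vel*D/mu = 1080.9*4.11*0.472/0.00078 = 2.6883e+06
Step 2: Re = 2.6883e+06 > 4000, so flow is turbulent.
Re = 2.6883e+06 (turbulent)


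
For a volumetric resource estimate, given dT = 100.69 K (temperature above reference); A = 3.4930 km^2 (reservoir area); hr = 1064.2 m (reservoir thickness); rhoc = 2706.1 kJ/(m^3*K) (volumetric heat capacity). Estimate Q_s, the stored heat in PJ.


Step 1: Vr = A*1e6*hr = 3.493*1e6*1064.2 = 3.717251e+09 m^3
Step 2: Q_s = Vr*rhoc*dT/1e12 = 3.717251e+09*2706.1*100.69/1e12 = 1012.9 PJ
Q_s = 1012.9 PJ


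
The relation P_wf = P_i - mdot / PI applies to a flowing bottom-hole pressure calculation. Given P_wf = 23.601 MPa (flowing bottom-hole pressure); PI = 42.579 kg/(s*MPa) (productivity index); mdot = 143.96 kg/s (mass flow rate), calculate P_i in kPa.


P_i = P_wf + mdot / PI
P_i = 23.601 + 143.96 / 42.579
P_i = 26.98201 MPa
Convert: 26.98201 MPa * 1000.0 = 26982 kPa
P_i = 26982 kPa


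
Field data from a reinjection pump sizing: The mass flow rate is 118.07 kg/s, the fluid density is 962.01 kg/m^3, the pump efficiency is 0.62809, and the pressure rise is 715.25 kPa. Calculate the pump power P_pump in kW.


P_pump = mdot * dP / (rho * eta)
P_pump = 118.07 * 715.25 / (962.01 * 0.62809)
P_pump = 139.76 kW


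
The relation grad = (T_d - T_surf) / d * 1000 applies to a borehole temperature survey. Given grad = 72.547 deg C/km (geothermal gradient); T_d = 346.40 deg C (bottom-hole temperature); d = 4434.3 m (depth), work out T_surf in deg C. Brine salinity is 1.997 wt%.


T_surf = T_d - grad * d / 1000
T_surf = 346.40 - 72.547 * 4434.3 / 1000
T_surf = 24.705 deg C


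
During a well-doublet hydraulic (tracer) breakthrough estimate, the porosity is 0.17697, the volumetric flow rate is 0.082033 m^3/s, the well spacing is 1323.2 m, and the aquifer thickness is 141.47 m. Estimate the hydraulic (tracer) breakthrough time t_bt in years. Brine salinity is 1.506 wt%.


t_bt = pi * hr * phi * L^2 / (3 * Qv) / (365.25*86400)
t_bt = pi * 141.47 * 0.17697 * 1323.2^2 / (3 * 0.082033) / (365.25*86400)
t_bt = 17.732 years


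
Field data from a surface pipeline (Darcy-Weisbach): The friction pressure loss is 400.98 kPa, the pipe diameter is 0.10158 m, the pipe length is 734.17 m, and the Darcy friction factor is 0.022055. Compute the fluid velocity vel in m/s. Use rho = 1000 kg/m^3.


vel = sqrt(dP*1000*2*D / (f*L*rho))
vel = sqrt(400.98*1000*2*0.10158 / (0.022055*734.17*1000))
vel = 2.2430 m/s


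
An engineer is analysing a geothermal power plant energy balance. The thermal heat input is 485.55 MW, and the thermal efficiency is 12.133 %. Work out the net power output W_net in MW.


W_net = eta / 100 * Q_in
W_net = 12.133 / 100 * 485.55
W_net = 58.912 MW


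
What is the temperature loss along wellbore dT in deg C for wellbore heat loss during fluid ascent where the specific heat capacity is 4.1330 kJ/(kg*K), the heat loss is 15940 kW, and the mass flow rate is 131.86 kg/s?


dT = Q_loss / (mdot * cp)
dT = 15940 / (131.86 * 4.1330)
dT = 29.24892 K
Convert (temperature difference, 1 K = 1 deg C): 29.24892 K = 29.24892 deg C
dT = 29.249 deg C


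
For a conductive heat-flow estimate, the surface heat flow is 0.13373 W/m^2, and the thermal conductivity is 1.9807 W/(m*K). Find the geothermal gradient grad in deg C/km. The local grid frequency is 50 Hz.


grad = q * 1000 / k
grad = 0.13373 * 1000 / 1.9807
grad = 67.517 deg C/km


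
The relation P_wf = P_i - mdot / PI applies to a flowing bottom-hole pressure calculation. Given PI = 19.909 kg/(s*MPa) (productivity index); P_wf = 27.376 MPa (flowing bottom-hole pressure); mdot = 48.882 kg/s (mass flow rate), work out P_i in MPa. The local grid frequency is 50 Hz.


P_i = P_wf + mdot / PI
P_i = 27.376 + 48.882 / 19.909
P_i = 29.831 MPa


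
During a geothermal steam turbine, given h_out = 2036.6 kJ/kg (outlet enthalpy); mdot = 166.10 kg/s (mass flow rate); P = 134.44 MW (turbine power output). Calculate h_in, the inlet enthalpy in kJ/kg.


h_in = h_out + P * 1000 / mdot
h_in = 2036.6 + 134.44 * 1000 / 166.10
h_in = 2846.0 kJ/kg


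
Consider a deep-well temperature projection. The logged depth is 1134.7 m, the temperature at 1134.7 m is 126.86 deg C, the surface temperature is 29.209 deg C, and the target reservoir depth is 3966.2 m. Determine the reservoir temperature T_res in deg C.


Step 1: grad = (T_d1 - T_surf)/d1 * 1000 = (126.86 - 29.209)/1134.7 * 1000 = 86.05887 deg C/km
Step 2: T_res = T_surf + grad*d2/1000 = 29.209 + 86.05887*3966.2/1000 = 370.54 deg C
T_res = 370.54 deg C


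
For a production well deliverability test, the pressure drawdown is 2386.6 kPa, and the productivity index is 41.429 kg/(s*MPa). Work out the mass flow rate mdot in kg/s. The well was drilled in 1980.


mdot = PI * dP / 1000
mdot = 41.429 * 2386.6 / 1000
mdot = 98.874 kg/s


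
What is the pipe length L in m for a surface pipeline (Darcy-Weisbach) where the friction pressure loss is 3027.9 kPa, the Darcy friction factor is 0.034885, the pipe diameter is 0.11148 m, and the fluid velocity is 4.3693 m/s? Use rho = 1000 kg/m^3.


L = dP*1000*D / (f*rho*vel^2/2)
L = 3027.9*1000*0.11148 / (0.034885*1000*4.3693^2/2)
L = 1013.7 m


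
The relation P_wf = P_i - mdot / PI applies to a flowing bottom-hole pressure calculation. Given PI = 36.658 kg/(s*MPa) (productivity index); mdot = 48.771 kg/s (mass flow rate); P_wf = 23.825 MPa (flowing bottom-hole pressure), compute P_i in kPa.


P_i = P_wf + mdot / PI
P_i = 23.825 + 48.771 / 36.658
P_i = 25.15543 MPa
Convert: 25.15543 MPa * 1000.0 = 25155 kPa
P_i = 25155 kPa


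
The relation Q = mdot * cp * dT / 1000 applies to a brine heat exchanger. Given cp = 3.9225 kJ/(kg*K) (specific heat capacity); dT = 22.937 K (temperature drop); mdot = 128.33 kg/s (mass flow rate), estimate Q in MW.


Q = mdot * cp * dT / 1000
Q = 128.33 * 3.9225 * 22.937 / 1000
Q = 11.546 MW


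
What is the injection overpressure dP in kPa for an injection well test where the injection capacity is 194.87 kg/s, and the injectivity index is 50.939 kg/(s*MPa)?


dP = mdot * 1000 / II
dP = 194.87 * 1000 / 50.939
dP = 3825.6 kPa


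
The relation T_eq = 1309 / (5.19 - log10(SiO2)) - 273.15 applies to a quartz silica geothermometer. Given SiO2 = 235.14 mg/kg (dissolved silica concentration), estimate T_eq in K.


T_eq = 1309 / (5.19 - log10(SiO2)) - 273.15
T_eq = 1309 / (5.19 - log10(235.14)) - 273.15
T_eq = 191.2528 deg C
Convert to K: 191.2528 + 273.15 = 464.40 K
T_eq = 464.40 K


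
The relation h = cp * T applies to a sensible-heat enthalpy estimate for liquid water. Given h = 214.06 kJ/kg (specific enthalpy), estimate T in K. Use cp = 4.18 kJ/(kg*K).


T = h / cp
T = 214.06 / 4.18
T = 51.21053 deg C
Convert to K: 51.21053 + 273.15 = 324.36 K
T = 324.36 K


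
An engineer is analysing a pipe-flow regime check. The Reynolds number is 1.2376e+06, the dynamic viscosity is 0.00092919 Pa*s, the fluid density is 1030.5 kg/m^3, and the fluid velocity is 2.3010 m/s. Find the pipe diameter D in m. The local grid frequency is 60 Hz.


D = Re * mu / (rho * vel)
D = 1.2376e+06 * 0.00092919 / (1030.5 * 2.3010)
D = 0.48498 m


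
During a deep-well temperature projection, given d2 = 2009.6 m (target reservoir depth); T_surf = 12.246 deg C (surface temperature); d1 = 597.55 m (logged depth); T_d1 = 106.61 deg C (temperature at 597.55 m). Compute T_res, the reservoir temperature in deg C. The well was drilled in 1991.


Step 1: grad = (T_d1 - T_surf)/d1 * 1000 = (106.61 - 12.246)/597.55 * 1000 = 157.9182 deg C/km
Step 2: T_res = T_surf + grad*d2/1000 = 12.246 + 157.9182*2009.6/1000 = 329.60 deg C
T_res = 329.60 deg C


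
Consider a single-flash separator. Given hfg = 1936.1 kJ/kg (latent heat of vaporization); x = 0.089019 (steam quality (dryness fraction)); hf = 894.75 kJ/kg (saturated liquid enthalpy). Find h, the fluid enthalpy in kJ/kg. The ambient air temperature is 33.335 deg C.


h = hf + x * hfg
h = 894.75 + 0.089019 * 1936.1
h = 1067.1 kJ/kg


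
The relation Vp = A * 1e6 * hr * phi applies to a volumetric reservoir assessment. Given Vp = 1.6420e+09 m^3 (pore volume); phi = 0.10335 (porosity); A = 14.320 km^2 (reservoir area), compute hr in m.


hr = Vp / (A * 1e6 * phi)
hr = 1.6420e+09 / (14.320 * 1e6 * 0.10335)
hr = 1109.5 m


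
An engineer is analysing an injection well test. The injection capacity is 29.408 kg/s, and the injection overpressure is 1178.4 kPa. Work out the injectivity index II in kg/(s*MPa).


II = mdot * 1000 / dP
II = 29.408 * 1000 / 1178.4
II = 24.956 kg/(s*MPa)


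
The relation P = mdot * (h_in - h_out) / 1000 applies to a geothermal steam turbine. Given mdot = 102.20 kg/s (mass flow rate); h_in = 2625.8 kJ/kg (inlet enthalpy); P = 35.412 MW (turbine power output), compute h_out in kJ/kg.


h_out = h_in - P * 1000 / mdot
h_out = 2625.8 - 35.412 * 1000 / 102.20
h_out = 2279.3 kJ/kg


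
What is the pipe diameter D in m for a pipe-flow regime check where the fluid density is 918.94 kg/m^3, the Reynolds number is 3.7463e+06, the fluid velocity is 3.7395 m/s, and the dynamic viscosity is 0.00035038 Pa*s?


D = Re * mu / (rho * vel)
D = 3.7463e+06 * 0.00035038 / (918.94 * 3.7395)
D = 0.38198 m


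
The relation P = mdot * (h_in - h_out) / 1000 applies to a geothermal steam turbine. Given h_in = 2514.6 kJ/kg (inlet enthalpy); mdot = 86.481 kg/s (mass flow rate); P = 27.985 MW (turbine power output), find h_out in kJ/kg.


h_out = h_in - P * 1000 / mdot
h_out = 2514.6 - 27.985 * 1000 / 86.481
h_out = 2191.0 kJ/kg


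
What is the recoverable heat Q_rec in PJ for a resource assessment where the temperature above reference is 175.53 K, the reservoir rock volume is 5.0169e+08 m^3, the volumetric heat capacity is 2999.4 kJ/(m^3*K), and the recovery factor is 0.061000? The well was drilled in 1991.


Step 1: Q_s = Vr*rhoc*dT/1e12 = 5.0169e+08*2999.4*175.53/1e12 = 264.1321 PJ
Step 2: Q_rec = Q_s * RF = 264.1321 * 0.061 = 16.112 PJ
Q_rec = 16.112 PJ


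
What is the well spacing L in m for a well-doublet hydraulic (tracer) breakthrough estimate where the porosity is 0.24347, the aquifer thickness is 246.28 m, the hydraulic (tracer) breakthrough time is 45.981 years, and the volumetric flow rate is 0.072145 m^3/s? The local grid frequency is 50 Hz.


L = sqrt(t_bt*365.25*86400*3*Qv / (pi*hr*phi))
L = sqrt(45.981*365.25*86400*3*0.072145 / (pi*246.28*0.24347))
L = 1291.2 m


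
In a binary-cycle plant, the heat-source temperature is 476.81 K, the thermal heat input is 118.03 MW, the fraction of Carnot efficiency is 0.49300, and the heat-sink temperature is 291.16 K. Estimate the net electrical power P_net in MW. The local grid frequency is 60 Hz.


Step 1: eta = (1 - Tc/Th)*f = (1 - 291.16/476.81)*0.493 = 0.1919537
Step 2: P_net = eta * Q_in = 0.1919537 * 118.03 = 22.656 MW
P_net = 22.656 MW


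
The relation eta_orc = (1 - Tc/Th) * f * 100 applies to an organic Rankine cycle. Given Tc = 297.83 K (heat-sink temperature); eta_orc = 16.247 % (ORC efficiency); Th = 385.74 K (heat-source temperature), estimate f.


f = (eta_orc/100) / (1 - Tc/Th)
f = (16.247/100) / (1 - 297.83/385.74)
f = 0.71290


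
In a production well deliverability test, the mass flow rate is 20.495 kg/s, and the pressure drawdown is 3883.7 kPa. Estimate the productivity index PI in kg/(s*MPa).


PI = mdot * 1000 / dP
PI = 20.495 * 1000 / 3883.7
PI = 5.2772 kg/(s*MPa)


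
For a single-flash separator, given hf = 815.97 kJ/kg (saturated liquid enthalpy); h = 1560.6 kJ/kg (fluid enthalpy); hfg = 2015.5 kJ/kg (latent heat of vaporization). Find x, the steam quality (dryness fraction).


x = (h - hf) / hfg
x = (1560.6 - 815.97) / 2015.5
x = 0.36945


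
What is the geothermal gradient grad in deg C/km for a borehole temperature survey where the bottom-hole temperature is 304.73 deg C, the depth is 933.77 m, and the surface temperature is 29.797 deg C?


grad = (T_d - T_surf) / d * 1000
grad = (304.73 - 29.797) / 933.77 * 1000
grad = 294.43 deg C/km


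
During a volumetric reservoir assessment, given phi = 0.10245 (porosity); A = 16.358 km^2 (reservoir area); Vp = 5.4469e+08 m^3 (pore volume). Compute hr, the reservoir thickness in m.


hr = Vp / (A * 1e6 * phi)
hr = 5.4469e+08 / (16.358 * 1e6 * 0.10245)
hr = 325.02 m


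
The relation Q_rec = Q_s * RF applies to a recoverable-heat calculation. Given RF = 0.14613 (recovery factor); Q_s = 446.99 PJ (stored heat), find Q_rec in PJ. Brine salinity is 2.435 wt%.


Q_rec = Q_s * RF
Q_rec = 446.99 * 0.14613
Q_rec = 65.319 PJ


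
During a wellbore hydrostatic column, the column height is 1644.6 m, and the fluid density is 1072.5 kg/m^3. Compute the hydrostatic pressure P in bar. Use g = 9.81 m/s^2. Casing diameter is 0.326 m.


P = rho * g * h / 1e6
P = 1072.5 * 9.81 * 1644.6 / 1e6
P = 17.30321 MPa
Convert: 17.30321 MPa * 10.0 = 173.03 bar
P = 173.03 bar


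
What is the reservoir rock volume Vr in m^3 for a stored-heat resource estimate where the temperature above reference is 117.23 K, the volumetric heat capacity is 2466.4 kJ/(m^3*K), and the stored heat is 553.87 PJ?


Vr = Q_s * 1e12 / (rhoc * dT)
Vr = 553.87 * 1e12 / (2466.4 * 117.23)
Vr = 1.9156e+09 m^3


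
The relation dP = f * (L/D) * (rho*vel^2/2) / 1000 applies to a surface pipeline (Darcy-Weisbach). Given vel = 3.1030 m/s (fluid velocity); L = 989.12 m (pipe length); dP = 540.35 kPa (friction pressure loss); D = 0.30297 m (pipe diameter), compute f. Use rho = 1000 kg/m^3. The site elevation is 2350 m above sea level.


f = dP*1000 / ((L/D)*(rho*vel^2/2))
f = 540.35*1000 / ((989.12/0.30297)*(1000*3.1030^2/2))
f = 0.034379


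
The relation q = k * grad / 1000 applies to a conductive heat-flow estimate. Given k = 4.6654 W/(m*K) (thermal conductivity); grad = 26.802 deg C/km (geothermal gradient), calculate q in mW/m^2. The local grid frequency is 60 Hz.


q = k * grad / 1000
q = 4.6654 * 26.802 / 1000
q = 0.1250421 W/m^2
Convert: 0.1250421 W/m^2 * 1000.0 = 125.04 mW/m^2
q = 125.04 mW/m^2


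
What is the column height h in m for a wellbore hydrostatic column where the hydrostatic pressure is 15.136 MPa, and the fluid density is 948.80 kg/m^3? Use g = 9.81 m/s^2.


h = P * 1e6 / (g * rho)
h = 15.136 * 1e6 / (9.81 * 948.80)
h = 1626.2 m


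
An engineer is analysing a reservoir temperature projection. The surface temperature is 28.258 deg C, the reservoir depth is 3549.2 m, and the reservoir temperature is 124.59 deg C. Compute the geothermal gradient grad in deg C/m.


grad = (T_res - T_surf) / d * 1000
grad = (124.59 - 28.258) / 3549.2 * 1000
grad = 27.14189 deg C/km
Convert: 27.14189 deg C/km * 0.001 = 0.027142 deg C/m
grad = 0.027142 deg C/m


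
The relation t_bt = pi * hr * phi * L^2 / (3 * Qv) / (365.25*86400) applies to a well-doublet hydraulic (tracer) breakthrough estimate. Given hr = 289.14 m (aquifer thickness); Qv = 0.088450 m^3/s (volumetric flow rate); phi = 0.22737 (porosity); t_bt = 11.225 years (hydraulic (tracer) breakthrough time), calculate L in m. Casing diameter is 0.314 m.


L = sqrt(t_bt*365.25*86400*3*Qv / (pi*hr*phi))
L = sqrt(11.225*365.25*86400*3*0.088450 / (pi*289.14*0.22737))
L = 674.62 m


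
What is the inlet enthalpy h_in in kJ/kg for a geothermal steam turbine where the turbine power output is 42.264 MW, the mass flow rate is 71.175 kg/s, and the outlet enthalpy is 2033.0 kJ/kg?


h_in = h_out + P * 1000 / mdot
h_in = 2033.0 + 42.264 * 1000 / 71.175
h_in = 2626.8 kJ/kg


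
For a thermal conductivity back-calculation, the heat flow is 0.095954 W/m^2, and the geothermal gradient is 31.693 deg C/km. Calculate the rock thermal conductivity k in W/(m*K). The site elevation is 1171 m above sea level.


k = q / (grad / 1000)
k = 0.095954 / (31.693 / 1000)
k = 3.0276 W/(m*K)


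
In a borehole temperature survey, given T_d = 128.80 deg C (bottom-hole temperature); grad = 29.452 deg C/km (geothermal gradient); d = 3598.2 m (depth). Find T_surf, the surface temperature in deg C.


T_surf = T_d - grad * d / 1000
T_surf = 128.80 - 29.452 * 3598.2 / 1000
T_surf = 22.826 deg C


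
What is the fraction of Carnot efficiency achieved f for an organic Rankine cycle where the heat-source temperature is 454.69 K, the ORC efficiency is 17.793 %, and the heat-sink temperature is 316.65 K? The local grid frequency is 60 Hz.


f = (eta_orc/100) / (1 - Tc/Th)
f = (17.793/100) / (1 - 316.65/454.69)
f = 0.58608


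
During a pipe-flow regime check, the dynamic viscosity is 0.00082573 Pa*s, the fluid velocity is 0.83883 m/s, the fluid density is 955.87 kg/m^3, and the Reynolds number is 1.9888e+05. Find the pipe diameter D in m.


D = Re * mu / (rho * vel)
D = 1.9888e+05 * 0.00082573 / (955.87 * 0.83883)
D = 0.20481 m


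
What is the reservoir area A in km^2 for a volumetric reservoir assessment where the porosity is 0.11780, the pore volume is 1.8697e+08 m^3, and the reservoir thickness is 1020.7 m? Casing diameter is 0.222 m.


A = Vp / (1e6 * hr * phi)
A = 1.8697e+08 / (1e6 * 1020.7 * 0.11780)
A = 1.5550 km^2


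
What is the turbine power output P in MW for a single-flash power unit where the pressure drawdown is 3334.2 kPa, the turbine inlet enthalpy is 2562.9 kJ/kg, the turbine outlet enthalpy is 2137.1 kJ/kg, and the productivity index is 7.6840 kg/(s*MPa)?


Step 1: mdot = PI * dP / 1000 = 7.684 * 3334.2 / 1000 = 25.61999 kg/s
Step 2: P = mdot*(h_in - h_out)/1000 = 25.61999*(2562.9 - 2137.1)/1000 = 10.909 MW
P = 10.909 MW


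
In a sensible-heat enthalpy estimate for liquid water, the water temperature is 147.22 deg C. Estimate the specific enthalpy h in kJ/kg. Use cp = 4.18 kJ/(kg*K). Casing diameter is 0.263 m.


h = cp * T
h = 4.18 * 147.22
h = 615.38 kJ/kg


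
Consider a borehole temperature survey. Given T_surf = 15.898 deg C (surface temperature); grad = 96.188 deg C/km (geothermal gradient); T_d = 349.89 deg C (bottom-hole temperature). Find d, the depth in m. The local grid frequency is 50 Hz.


d = (T_d - T_surf) / grad * 1000
d = (349.89 - 15.898) / 96.188 * 1000
d = 3472.3 m


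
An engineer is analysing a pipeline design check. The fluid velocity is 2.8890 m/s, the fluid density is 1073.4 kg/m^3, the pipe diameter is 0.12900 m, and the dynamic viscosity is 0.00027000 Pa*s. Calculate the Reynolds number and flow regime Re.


Step 1: Re = rho*vel*D/mu = 1073.4*2.889*0.129/0.00027 = 1.4816e+06
Step 2: Re = 1.4816e+06 > 4000, so flow is turbulent.
Re = 1.4816e+06 (turbulent)


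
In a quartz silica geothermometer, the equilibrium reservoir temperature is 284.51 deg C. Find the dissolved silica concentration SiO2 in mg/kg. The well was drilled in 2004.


SiO2 = 10^(5.19 - 1309/(T_eq + 273.15))
SiO2 = 10^(5.19 - 1309/(284.51 + 273.15))
SiO2 = 696.13 mg/kg


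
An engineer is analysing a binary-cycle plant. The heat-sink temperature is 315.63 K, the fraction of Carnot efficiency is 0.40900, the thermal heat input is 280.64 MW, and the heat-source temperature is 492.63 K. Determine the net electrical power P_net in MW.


Step 1: eta = (1 - Tc/Th)*f = (1 - 315.63/492.63)*0.409 = 0.1469521
Step 2: P_net = eta * Q_in = 0.1469521 * 280.64 = 41.241 MW
P_net = 41.241 MW


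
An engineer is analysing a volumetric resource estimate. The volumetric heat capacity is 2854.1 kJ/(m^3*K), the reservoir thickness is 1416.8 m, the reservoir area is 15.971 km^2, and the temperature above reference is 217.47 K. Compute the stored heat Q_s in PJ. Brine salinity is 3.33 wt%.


Step 1: Vr = A*1e6*hr = 15.971*1e6*1416.8 = 2.262771e+10 m^3
Step 2: Q_s = Vr*rhoc*dT/1e12 = 2.262771e+10*2854.1*217.47/1e12 = 14045 PJ
Q_s = 14045 PJ


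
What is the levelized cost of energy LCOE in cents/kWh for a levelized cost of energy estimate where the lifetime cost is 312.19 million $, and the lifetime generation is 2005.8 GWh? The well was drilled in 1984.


LCOE = C_tot / E_tot * 100
LCOE = 312.19 / 2005.8 * 100
LCOE = 15.564 cents/kWh


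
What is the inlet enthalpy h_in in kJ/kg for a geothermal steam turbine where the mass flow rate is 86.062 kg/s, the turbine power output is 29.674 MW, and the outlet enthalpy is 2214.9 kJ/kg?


h_in = h_out + P * 1000 / mdot
h_in = 2214.9 + 29.674 * 1000 / 86.062
h_in = 2559.7 kJ/kg


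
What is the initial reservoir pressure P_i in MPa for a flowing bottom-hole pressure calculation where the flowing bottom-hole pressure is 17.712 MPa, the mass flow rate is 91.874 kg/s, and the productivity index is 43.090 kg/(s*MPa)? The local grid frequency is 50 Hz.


P_i = P_wf + mdot / PI
P_i = 17.712 + 91.874 / 43.090
P_i = 19.844 MPa


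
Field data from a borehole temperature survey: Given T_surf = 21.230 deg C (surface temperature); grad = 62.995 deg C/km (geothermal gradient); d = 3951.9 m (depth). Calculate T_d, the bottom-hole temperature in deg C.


T_d = T_surf + grad * d / 1000
T_d = 21.230 + 62.995 * 3951.9 / 1000
T_d = 270.18 deg C


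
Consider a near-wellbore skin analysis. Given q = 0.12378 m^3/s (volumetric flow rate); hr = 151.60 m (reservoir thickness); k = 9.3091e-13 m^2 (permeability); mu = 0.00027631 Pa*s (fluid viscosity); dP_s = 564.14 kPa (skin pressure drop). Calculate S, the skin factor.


S = dP_s * 1000 * 2*pi*k*hr / (q*mu)
S = 564.14 * 1000 * 2*pi*9.3091e-13*151.60 / (0.12378*0.00027631)
S = 14.626


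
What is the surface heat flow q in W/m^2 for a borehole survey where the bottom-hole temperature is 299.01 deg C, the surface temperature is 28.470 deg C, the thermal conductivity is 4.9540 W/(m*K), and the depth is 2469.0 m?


Step 1: grad = (T_d - T_surf)/d * 1000 = (299.01 - 28.47)/2469.0 * 1000 = 109.5747 deg C/km
Step 2: q = k * grad / 1000 = 4.954 * 109.5747 / 1000 = 0.54283 W/m^2
q = 0.54283 W/m^2


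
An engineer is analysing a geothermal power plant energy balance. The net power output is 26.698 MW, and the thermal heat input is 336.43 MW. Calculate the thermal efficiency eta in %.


eta = W_net / Q_in * 100
eta = 26.698 / 336.43 * 100
eta = 7.9357 %


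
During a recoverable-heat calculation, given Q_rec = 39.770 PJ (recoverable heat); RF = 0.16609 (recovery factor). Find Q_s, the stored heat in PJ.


Q_s = Q_rec / RF
Q_s = 39.770 / 0.16609
Q_s = 239.45 PJ


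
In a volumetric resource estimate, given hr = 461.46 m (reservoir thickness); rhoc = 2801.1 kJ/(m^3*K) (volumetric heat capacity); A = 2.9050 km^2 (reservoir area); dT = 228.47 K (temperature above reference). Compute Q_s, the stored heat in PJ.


Step 1: Vr = A*1e6*hr = 2.905*1e6*461.46 = 1.340541e+09 m^3
Step 2: Q_s = Vr*rhoc*dT/1e12 = 1.340541e+09*2801.1*228.47/1e12 = 857.90 PJ
Q_s = 857.90 PJ


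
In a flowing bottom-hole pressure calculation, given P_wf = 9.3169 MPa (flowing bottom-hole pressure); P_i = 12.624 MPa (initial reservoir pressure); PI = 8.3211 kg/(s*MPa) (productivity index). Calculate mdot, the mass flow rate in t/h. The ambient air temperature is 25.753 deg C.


mdot = (P_i - P_wf) * PI
mdot = (12.624 - 9.3169) * 8.3211
mdot = 27.51871 kg/s
Convert: 27.51871 kg/s * 3.6 = 99.067 t/h
mdot = 99.067 t/h


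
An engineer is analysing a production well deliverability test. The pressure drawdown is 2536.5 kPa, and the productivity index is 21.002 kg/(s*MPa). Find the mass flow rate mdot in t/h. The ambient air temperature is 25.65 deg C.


mdot = PI * dP / 1000
mdot = 21.002 * 2536.5 / 1000
mdot = 53.27157 kg/s
Convert: 53.27157 kg/s * 3.6 = 191.78 t/h
mdot = 191.78 t/h


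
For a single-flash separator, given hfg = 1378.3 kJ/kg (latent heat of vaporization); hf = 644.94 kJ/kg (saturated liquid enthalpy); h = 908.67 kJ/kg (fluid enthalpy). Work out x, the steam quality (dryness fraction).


x = (h - hf) / hfg
x = (908.67 - 644.94) / 1378.3
x = 0.19134


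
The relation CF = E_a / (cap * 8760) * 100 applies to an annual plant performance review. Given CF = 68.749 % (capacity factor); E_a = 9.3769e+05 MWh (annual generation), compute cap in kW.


cap = E_a / (CF/100 * 8760)
cap = 9.3769e+05 / (68.749/100 * 8760)
cap = 155.7001 MW
Convert: 155.7001 MW * 1000.0 = 1.5570e+05 kW
cap = 1.5570e+05 kW


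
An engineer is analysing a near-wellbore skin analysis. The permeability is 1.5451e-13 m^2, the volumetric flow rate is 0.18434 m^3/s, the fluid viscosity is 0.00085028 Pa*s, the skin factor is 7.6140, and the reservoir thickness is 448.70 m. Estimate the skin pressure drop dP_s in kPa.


dP_s = S * q * mu / (2*pi*k*hr) / 1000
dP_s = 7.6140 * 0.18434 * 0.00085028 / (2*pi*1.5451e-13*448.70) / 1000
dP_s = 2739.7 kPa


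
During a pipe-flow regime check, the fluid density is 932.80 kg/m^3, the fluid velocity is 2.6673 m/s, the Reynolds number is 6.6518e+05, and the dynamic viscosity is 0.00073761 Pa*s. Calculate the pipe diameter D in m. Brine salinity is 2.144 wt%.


D = Re * mu / (rho * vel)
D = 6.6518e+05 * 0.00073761 / (932.80 * 2.6673)
D = 0.19720 m


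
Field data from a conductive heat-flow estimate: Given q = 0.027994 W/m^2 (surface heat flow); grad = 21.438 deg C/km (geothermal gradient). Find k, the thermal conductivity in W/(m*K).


k = q * 1000 / grad
k = 0.027994 * 1000 / 21.438
k = 1.3058 W/(m*K)


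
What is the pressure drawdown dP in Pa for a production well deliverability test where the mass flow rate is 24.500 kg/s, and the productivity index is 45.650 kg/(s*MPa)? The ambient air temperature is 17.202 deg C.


dP = mdot * 1000 / PI
dP = 24.500 * 1000 / 45.650
dP = 536.6922 kPa
Convert: 536.6922 kPa * 1000.0 = 5.3669e+05 Pa
dP = 5.3669e+05 Pa


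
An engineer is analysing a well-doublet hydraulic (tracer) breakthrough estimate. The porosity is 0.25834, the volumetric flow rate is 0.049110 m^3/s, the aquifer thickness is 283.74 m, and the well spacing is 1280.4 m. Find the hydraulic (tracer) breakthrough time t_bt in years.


t_bt = pi * hr * phi * L^2 / (3 * Qv) / (365.25*86400)
t_bt = pi * 283.74 * 0.25834 * 1280.4^2 / (3 * 0.049110) / (365.25*86400)
t_bt = 81.200 years


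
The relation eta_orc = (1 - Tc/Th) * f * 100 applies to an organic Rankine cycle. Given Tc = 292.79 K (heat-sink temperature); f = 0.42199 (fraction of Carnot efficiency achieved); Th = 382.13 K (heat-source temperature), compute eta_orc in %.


eta_orc = (1 - Tc/Th) * f * 100
eta_orc = (1 - 292.79/382.13) * 0.42199 * 100
eta_orc = 9.8659 %


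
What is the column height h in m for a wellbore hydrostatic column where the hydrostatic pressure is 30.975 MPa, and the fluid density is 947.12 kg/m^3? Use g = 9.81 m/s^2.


h = P * 1e6 / (g * rho)
h = 30.975 * 1e6 / (9.81 * 947.12)
h = 3333.8 m


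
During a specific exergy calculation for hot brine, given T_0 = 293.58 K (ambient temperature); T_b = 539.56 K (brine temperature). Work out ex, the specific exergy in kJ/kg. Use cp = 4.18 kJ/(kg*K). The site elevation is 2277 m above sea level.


ex = cp * ((T_b - T_0) - T_0 * ln(T_b/T_0))
ex = 4.18 * ((539.56 - 293.58) - 293.58 * ln(539.56/293.58))
ex = 281.34 kJ/kg


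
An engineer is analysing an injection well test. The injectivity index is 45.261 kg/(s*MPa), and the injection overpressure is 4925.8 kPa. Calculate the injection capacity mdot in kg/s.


mdot = II * dP / 1000
mdot = 45.261 * 4925.8 / 1000
mdot = 222.95 kg/s


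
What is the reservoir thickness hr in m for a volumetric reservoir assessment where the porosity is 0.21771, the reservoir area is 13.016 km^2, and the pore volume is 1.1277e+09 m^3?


hr = Vp / (A * 1e6 * phi)
hr = 1.1277e+09 / (13.016 * 1e6 * 0.21771)
hr = 397.96 m


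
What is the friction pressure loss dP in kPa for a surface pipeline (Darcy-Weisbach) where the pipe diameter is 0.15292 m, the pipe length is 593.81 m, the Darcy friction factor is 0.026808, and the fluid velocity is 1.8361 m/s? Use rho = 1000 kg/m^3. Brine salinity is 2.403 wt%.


dP = f * (L/D) * (rho*vel^2/2) / 1000
dP = 0.026808 * (593.81/0.15292) * (1000*1.8361^2/2) / 1000
dP = 175.47 kPa


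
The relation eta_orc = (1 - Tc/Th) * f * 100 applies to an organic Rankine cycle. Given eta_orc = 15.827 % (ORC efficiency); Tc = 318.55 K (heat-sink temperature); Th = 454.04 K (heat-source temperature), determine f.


f = (eta_orc/100) / (1 - Tc/Th)
f = (15.827/100) / (1 - 318.55/454.04)
f = 0.53038


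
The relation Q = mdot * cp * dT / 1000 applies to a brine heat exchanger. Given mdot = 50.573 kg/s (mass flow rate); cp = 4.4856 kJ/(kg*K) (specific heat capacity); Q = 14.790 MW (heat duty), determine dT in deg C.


dT = Q * 1000 / (mdot * cp)
dT = 14.790 * 1000 / (50.573 * 4.4856)
dT = 65.19720 K
Convert (temperature difference, 1 K = 1 deg C): 65.19720 K = 65.19720 deg C
dT = 65.197 deg C


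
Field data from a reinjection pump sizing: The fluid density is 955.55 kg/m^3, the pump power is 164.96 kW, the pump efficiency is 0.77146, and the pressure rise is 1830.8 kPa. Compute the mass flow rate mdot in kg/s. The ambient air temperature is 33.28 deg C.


mdot = P_pump * rho * eta / dP
mdot = 164.96 * 955.55 * 0.77146 / 1830.8
mdot = 66.421 kg/s


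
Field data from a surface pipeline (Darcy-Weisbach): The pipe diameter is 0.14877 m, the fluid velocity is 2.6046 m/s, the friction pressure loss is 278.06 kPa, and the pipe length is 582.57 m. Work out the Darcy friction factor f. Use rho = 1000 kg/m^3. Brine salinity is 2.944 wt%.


f = dP*1000 / ((L/D)*(rho*vel^2/2))
f = 278.06*1000 / ((582.57/0.14877)*(1000*2.6046^2/2))
f = 0.020934


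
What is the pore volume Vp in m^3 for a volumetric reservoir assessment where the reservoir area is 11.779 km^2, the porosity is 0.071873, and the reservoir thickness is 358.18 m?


Vp = A * 1e6 * hr * phi
Vp = 11.779 * 1e6 * 358.18 * 0.071873
Vp = 3.0323e+08 m^3


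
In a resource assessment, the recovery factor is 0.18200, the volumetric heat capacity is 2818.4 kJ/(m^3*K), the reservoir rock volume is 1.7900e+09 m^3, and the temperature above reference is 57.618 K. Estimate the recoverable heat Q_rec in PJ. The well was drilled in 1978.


Step 1: Q_s = Vr*rhoc*dT/1e12 = 1.7900e+09*2818.4*57.618/1e12 = 290.6791 PJ
Step 2: Q_rec = Q_s * RF = 290.6791 * 0.182 = 52.904 PJ
Q_rec = 52.904 PJ


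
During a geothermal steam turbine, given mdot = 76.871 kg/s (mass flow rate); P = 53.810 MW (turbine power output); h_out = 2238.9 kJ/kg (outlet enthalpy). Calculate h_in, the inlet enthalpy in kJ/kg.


h_in = h_out + P * 1000 / mdot
h_in = 2238.9 + 53.810 * 1000 / 76.871
h_in = 2938.9 kJ/kg


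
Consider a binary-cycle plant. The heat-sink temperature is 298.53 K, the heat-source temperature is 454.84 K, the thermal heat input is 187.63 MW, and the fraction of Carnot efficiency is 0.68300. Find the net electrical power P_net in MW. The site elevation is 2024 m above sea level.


Step 1: eta = (1 - Tc/Th)*f = (1 - 298.53/454.84)*0.683 = 0.2347193
Step 2: P_net = eta * Q_in = 0.2347193 * 187.63 = 44.040 MW
P_net = 44.040 MW


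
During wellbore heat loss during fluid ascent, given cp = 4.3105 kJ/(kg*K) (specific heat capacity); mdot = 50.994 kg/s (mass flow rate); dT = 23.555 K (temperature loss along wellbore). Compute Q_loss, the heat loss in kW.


Q_loss = mdot * cp * dT
Q_loss = 50.994 * 4.3105 * 23.555
Q_loss = 5177.6 kW


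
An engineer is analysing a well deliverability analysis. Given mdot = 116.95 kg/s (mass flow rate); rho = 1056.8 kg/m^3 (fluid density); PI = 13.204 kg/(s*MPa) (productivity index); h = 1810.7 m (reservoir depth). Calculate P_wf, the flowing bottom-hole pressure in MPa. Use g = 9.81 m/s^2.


Step 1: P_i = rho*g*h/1e6 = 1056.8*9.81*1810.7/1e6 = 18.77190 MPa
Step 2: P_wf = P_i - mdot/PI = 18.77190 - 116.95/13.204 = 9.9147 MPa
P_wf = 9.9147 MPa


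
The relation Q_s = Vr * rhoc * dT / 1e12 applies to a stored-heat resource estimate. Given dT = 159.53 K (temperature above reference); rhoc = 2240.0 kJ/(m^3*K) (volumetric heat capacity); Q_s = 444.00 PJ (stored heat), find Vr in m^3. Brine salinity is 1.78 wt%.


Vr = Q_s * 1e12 / (rhoc * dT)
Vr = 444.00 * 1e12 / (2240.0 * 159.53)
Vr = 1.2425e+09 m^3


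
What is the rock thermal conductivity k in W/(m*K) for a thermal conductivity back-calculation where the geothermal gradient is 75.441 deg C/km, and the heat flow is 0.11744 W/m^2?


k = q / (grad / 1000)
k = 0.11744 / (75.441 / 1000)
k = 1.5567 W/(m*K)


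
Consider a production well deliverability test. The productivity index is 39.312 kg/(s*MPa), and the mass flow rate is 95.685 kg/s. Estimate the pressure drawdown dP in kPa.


dP = mdot * 1000 / PI
dP = 95.685 * 1000 / 39.312
dP = 2434.0 kPa


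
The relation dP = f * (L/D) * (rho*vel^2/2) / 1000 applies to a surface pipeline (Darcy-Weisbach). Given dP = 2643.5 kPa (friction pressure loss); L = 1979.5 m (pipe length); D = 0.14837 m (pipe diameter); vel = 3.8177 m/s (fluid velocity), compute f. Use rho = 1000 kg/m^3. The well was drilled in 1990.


f = dP*1000 / ((L/D)*(rho*vel^2/2))
f = 2643.5*1000 / ((1979.5/0.14837)*(1000*3.8177^2/2))
f = 0.027189


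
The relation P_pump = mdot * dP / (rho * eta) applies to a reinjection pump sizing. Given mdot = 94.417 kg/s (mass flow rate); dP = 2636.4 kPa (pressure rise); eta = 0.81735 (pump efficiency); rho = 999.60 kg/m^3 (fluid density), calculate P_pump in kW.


P_pump = mdot * dP / (rho * eta)
P_pump = 94.417 * 2636.4 / (999.60 * 0.81735)
P_pump = 304.67 kW


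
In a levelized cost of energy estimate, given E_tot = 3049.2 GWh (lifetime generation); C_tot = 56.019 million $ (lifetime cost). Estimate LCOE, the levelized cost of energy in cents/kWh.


LCOE = C_tot / E_tot * 100
LCOE = 56.019 / 3049.2 * 100
LCOE = 1.8372 cents/kWh


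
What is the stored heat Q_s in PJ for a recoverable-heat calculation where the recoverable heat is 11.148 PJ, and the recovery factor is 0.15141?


Q_s = Q_rec / RF
Q_s = 11.148 / 0.15141
Q_s = 73.628 PJ


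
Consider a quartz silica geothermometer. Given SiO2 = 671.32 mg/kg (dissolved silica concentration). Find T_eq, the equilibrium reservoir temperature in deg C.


T_eq = 1309 / (5.19 - log10(SiO2)) - 273.15
T_eq = 1309 / (5.19 - log10(671.32)) - 273.15
T_eq = 280.79 deg C


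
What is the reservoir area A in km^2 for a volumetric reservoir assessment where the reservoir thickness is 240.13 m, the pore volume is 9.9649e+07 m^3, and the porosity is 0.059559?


A = Vp / (1e6 * hr * phi)
A = 9.9649e+07 / (1e6 * 240.13 * 0.059559)
A = 6.9675 km^2


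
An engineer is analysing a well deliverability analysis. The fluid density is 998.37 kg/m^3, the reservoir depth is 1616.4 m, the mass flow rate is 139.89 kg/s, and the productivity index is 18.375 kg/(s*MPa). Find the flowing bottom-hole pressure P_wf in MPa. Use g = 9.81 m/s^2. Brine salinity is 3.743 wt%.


Step 1: P_i = rho*g*h/1e6 = 998.37*9.81*1616.4/1e6 = 15.83104 MPa
Step 2: P_wf = P_i - mdot/PI = 15.83104 - 139.89/18.375 = 8.2180 MPa
P_wf = 8.2180 MPa


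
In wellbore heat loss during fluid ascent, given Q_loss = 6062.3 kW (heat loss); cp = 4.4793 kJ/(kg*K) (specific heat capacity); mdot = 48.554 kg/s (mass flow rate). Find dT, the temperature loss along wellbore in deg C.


dT = Q_loss / (mdot * cp)
dT = 6062.3 / (48.554 * 4.4793)
dT = 27.87419 K
Convert (temperature difference, 1 K = 1 deg C): 27.87419 K = 27.87419 deg C
dT = 27.874 deg C


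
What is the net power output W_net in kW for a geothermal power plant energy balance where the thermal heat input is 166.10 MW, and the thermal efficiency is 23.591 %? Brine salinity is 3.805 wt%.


W_net = eta / 100 * Q_in
W_net = 23.591 / 100 * 166.10
W_net = 39.18465 MW
Convert: 39.18465 MW * 1000.0 = 39185 kW
W_net = 39185 kW


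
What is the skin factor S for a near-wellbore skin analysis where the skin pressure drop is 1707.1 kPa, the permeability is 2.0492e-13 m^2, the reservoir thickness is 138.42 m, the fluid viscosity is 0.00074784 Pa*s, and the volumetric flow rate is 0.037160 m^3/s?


S = dP_s * 1000 * 2*pi*k*hr / (q*mu)
S = 1707.1 * 1000 * 2*pi*2.0492e-13*138.42 / (0.037160*0.00074784)
S = 10.948


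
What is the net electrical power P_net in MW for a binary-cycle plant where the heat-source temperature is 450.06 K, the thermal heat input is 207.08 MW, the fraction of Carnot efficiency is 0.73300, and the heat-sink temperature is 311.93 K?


Step 1: eta = (1 - Tc/Th)*f = (1 - 311.93/450.06)*0.733 = 0.2249684
Step 2: P_net = eta * Q_in = 0.2249684 * 207.08 = 46.586 MW
P_net = 46.586 MW


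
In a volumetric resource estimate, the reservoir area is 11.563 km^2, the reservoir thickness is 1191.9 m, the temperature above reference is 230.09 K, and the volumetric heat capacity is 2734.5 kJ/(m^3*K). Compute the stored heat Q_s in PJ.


Step 1: Vr = A*1e6*hr = 11.563*1e6*1191.9 = 1.378194e+10 m^3
Step 2: Q_s = Vr*rhoc*dT/1e12 = 1.378194e+10*2734.5*230.09/1e12 = 8671.3 PJ
Q_s = 8671.3 PJ


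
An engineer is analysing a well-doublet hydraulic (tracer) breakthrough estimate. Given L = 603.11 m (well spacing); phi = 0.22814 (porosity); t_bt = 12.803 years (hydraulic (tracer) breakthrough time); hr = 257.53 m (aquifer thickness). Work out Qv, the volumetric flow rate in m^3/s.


Qv = pi*hr*phi*L^2 / (3*t_bt*365.25*86400)
Qv = pi*257.53*0.22814*603.11^2 / (3*12.803*365.25*86400)
Qv = 0.055390 m^3/s


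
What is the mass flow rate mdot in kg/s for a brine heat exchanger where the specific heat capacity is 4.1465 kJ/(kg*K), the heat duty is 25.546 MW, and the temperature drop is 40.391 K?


mdot = Q * 1000 / (cp * dT)
mdot = 25.546 * 1000 / (4.1465 * 40.391)
mdot = 152.53 kg/s


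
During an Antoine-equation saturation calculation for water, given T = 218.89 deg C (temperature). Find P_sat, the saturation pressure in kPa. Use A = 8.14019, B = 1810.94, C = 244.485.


P_sat = 10^(A - B/(C + T)) / 760 * 0.101325
P_sat = 10^(8.14019 - 1810.94/(244.485 + 218.89)) / 760 * 0.101325
P_sat = 2.274788 MPa
Convert: 2.274788 MPa * 1000.0 = 2274.8 kPa
P_sat = 2274.8 kPa


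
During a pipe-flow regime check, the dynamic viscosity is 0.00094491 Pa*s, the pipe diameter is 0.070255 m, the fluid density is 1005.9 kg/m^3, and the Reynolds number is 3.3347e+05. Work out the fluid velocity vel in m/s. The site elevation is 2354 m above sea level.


vel = Re * mu / (rho * D)
vel = 3.3347e+05 * 0.00094491 / (1005.9 * 0.070255)
vel = 4.4588 m/s


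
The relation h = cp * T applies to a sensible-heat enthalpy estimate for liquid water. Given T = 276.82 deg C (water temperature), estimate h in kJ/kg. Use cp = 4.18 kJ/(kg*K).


h = cp * T
h = 4.18 * 276.82
h = 1157.1 kJ/kg


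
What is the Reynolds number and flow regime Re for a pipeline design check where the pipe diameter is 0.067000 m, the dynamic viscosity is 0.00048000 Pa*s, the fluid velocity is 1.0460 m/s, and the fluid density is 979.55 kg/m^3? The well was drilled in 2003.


Step 1: Re = rho*vel*D/mu = 979.55*1.046*0.067/0.00048 = 1.4302e+05
Step 2: Re = 1.4302e+05 > 4000, so flow is turbulent.
Re = 1.4302e+05 (turbulent)


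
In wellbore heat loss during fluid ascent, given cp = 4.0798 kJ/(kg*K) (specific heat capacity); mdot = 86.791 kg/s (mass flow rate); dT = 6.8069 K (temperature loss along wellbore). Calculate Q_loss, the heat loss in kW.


Q_loss = mdot * cp * dT
Q_loss = 86.791 * 4.0798 * 6.8069
Q_loss = 2410.3 kW
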